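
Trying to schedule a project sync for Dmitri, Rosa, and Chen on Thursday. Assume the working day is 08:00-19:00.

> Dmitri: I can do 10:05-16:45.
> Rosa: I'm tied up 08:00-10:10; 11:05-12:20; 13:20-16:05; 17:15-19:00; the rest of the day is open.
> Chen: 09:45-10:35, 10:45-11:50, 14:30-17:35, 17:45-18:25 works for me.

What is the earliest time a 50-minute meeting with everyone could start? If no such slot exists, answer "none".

none

Dmitri free: 10:05-16:45.
Rosa free: 10:10-11:05, 12:20-13:20, 16:05-17:15 (invert busy blocks within the working day).
Chen free: 09:45-10:35, 10:45-11:50, 14:30-17:35, 17:45-18:25.
Dmitri ∩ Rosa: 10:10-11:05, 12:20-13:20, 16:05-16:45.
Dmitri ∩ Rosa ∩ Chen: 10:10-10:35, 10:45-11:05, 16:05-16:45.
So the common availability across everyone is 10:10-10:35, 10:45-11:05, 16:05-16:45.
No common window is at least 50 minutes long.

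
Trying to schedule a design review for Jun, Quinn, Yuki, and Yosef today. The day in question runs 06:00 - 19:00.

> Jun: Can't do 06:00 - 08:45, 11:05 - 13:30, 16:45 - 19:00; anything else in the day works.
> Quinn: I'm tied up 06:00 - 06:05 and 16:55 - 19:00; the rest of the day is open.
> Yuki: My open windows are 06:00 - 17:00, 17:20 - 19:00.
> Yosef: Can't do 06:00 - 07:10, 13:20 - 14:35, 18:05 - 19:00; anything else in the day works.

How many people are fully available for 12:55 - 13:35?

2

Jun free: 08:45-11:05, 13:30-16:45 (invert busy blocks within the working day).
Quinn free: 06:05-16:55 (invert busy blocks within the working day).
Yuki free: 06:00-17:00, 17:20-19:00.
Yosef free: 07:10-13:20, 14:35-18:05 (invert busy blocks within the working day).
Quinn and Yuki can make the full 12:55-13:35 slot — that's 2.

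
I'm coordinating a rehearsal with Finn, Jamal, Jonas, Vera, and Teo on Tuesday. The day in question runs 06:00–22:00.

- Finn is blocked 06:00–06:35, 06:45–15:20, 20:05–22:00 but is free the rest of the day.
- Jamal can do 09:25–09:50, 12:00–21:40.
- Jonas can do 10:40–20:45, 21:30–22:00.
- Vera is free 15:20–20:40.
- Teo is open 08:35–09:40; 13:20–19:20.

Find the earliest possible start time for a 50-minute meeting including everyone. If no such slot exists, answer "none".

Finn free: 06:35-06:45, 15:20-20:05 (invert busy blocks within the working day).
Jamal free: 09:25-09:50, 12:00-21:40.
Jonas free: 10:40-20:45, 21:30-22:00.
Vera free: 15:20-20:40.
Teo free: 08:35-09:40, 13:20-19:20.
Finn ∩ Jamal: 15:20-20:05.
Finn ∩ Jamal ∩ Jonas: 15:20-20:05.
Finn ∩ Jamal ∩ Jonas ∩ Vera: 15:20-20:05.
Finn ∩ Jamal ∩ Jonas ∩ Vera ∩ Teo: 15:20-19:20.
The first common window of at least 50 minutes is 15:20-19:20, so the earliest start is 15:20.

15:20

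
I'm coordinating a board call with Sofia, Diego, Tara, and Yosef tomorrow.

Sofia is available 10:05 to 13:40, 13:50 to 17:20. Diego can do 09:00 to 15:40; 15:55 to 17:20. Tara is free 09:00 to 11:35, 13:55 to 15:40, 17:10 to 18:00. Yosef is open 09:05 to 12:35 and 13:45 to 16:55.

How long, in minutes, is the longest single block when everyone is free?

105

Sofia ∩ Diego: 10:05-13:40, 13:50-15:40, 15:55-17:20.
Sofia ∩ Diego ∩ Tara: 10:05-11:35, 13:55-15:40, 17:10-17:20.
Sofia ∩ Diego ∩ Tara ∩ Yosef: 10:05-11:35, 13:55-15:40.
The longest is 13:55-15:40 at 105 minutes.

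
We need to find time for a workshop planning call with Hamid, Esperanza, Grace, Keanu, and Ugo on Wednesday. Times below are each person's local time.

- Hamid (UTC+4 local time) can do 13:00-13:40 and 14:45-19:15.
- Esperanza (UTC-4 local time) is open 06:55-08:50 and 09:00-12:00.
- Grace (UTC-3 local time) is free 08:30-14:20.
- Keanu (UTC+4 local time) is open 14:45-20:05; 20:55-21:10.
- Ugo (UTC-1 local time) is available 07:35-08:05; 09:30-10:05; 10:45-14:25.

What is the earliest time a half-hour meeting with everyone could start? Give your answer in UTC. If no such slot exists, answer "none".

Hamid in UTC: 09:00-09:40, 10:45-15:15 (subtract 4h to convert from UTC+4).
Esperanza in UTC: 10:55-12:50, 13:00-16:00 (add 4h to convert from UTC-4).
Grace in UTC: 11:30-17:20 (add 3h to convert from UTC-3).
Keanu in UTC: 10:45-16:05, 16:55-17:10 (subtract 4h to convert from UTC+4).
Ugo in UTC: 08:35-09:05, 10:30-11:05, 11:45-15:25 (add 1h to convert from UTC-1).
Hamid ∩ Esperanza: 10:55-12:50, 13:00-15:15.
Hamid ∩ Esperanza ∩ Grace: 11:30-12:50, 13:00-15:15.
Hamid ∩ Esperanza ∩ Grace ∩ Keanu: 11:30-12:50, 13:00-15:15.
Hamid ∩ Esperanza ∩ Grace ∩ Keanu ∩ Ugo: 11:45-12:50, 13:00-15:15.
Those are the intersection windows.
The first common window of at least 30 minutes is 11:45-12:50, so the earliest start is 11:45.

11:45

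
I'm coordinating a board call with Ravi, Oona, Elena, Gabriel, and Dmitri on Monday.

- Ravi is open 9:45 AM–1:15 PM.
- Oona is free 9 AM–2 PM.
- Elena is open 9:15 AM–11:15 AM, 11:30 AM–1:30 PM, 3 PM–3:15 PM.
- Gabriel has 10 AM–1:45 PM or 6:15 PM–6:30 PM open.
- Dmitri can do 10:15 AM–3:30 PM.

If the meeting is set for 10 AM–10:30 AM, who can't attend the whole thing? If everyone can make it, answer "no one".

Ravi: free for 10:00-10:30. Oona: free for 10:00-10:30. Elena: free for 10:00-10:30. Gabriel: free for 10:00-10:30. Dmitri: not fully free for 10:00-10:30.

Dmitri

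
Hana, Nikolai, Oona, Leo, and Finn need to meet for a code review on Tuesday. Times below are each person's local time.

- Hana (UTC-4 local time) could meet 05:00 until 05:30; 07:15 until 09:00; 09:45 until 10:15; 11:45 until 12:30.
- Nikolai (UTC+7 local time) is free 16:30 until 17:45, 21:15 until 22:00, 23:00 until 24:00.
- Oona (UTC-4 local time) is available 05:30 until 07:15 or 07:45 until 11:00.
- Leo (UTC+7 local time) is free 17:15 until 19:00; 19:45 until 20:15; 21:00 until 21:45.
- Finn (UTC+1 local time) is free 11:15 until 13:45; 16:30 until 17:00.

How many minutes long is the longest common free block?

0

Hana in UTC: 09:00-09:30, 11:15-13:00, 13:45-14:15, 15:45-16:30 (add 4h to convert from UTC-4).
Nikolai in UTC: 09:30-10:45, 14:15-15:00, 16:00-17:00 (subtract 7h to convert from UTC+7).
Oona in UTC: 09:30-11:15, 11:45-15:00 (add 4h to convert from UTC-4).
Leo in UTC: 10:15-12:00, 12:45-13:15, 14:00-14:45 (subtract 7h to convert from UTC+7).
Finn in UTC: 10:15-12:45, 15:30-16:00 (subtract 1h to convert from UTC+1).
Hana ∩ Nikolai: 16:00-16:30.
Hana ∩ Nikolai ∩ Oona: ∅.
Hana ∩ Nikolai ∩ Oona ∩ Leo: ∅.
Hana ∩ Nikolai ∩ Oona ∩ Leo ∩ Finn: ∅.
There is no time when everyone is free.
No common window exists, so the longest block is 0 minutes.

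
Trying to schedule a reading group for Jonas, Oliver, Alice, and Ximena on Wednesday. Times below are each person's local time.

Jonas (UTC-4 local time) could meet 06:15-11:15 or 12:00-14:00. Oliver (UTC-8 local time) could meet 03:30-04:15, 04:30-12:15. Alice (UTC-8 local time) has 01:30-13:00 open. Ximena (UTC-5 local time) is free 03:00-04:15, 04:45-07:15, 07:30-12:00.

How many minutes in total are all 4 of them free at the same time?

Jonas in UTC: 10:15-15:15, 16:00-18:00 (add 4h to convert from UTC-4).
Oliver in UTC: 11:30-12:15, 12:30-20:15 (add 8h to convert from UTC-8).
Alice in UTC: 09:30-21:00 (add 8h to convert from UTC-8).
Ximena in UTC: 08:00-09:15, 09:45-12:15, 12:30-17:00 (add 5h to convert from UTC-5).
Jonas ∩ Oliver: 11:30-12:15, 12:30-15:15, 16:00-18:00.
Jonas ∩ Oliver ∩ Alice: 11:30-12:15, 12:30-15:15, 16:00-18:00.
Jonas ∩ Oliver ∩ Alice ∩ Ximena: 11:30-12:15, 12:30-15:15, 16:00-17:00.
Summing the common windows: 45 + 165 + 60 = 270 minutes.

270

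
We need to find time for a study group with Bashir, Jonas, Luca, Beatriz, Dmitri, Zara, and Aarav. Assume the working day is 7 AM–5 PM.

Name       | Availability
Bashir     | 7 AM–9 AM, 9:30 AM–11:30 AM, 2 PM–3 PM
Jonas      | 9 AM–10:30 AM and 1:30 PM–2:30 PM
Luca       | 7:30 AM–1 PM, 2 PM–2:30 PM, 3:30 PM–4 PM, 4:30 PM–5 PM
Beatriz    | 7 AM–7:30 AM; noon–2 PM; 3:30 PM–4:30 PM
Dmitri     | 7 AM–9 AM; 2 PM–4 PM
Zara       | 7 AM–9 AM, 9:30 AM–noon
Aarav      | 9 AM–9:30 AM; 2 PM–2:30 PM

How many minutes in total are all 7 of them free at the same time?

Bashir ∩ Jonas: 09:30-10:30, 14:00-14:30.
Bashir ∩ Jonas ∩ Luca: 09:30-10:30, 14:00-14:30.
Bashir ∩ Jonas ∩ Luca ∩ Beatriz: ∅.
Bashir ∩ Jonas ∩ Luca ∩ Beatriz ∩ Dmitri: ∅.
Bashir ∩ Jonas ∩ Luca ∩ Beatriz ∩ Dmitri ∩ Zara: ∅.
Bashir ∩ Jonas ∩ Luca ∩ Beatriz ∩ Dmitri ∩ Zara ∩ Aarav: ∅.
There is no time when everyone is free.
There is no common window, so the total is 0 minutes.

0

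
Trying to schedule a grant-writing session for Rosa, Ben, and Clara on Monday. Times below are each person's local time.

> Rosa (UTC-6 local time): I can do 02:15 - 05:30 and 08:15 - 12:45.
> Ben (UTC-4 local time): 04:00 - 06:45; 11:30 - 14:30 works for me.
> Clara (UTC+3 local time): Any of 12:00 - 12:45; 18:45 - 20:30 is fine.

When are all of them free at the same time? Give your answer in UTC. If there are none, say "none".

Rosa in UTC: 08:15-11:30, 14:15-18:45 (add 6h to convert from UTC-6).
Ben in UTC: 08:00-10:45, 15:30-18:30 (add 4h to convert from UTC-4).
Clara in UTC: 09:00-09:45, 15:45-17:30 (subtract 3h to convert from UTC+3).
Rosa ∩ Ben: 08:15-10:45, 15:30-18:30.
Rosa ∩ Ben ∩ Clara: 09:00-09:45, 15:45-17:30.
So the common availability across everyone is 09:00-09:45, 15:45-17:30.

09:00-09:45, 15:45-17:30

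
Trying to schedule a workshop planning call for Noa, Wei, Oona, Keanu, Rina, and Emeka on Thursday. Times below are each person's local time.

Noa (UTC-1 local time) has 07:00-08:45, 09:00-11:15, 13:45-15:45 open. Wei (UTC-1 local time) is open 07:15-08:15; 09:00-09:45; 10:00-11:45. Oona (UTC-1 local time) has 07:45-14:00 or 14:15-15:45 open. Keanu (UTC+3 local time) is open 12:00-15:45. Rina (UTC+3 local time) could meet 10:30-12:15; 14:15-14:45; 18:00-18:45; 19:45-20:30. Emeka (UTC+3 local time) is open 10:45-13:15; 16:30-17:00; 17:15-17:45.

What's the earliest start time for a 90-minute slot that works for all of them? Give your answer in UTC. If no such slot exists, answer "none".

Noa in UTC: 08:00-09:45, 10:00-12:15, 14:45-16:45 (add 1h to convert from UTC-1).
Wei in UTC: 08:15-09:15, 10:00-10:45, 11:00-12:45 (add 1h to convert from UTC-1).
Oona in UTC: 08:45-15:00, 15:15-16:45 (add 1h to convert from UTC-1).
Keanu in UTC: 09:00-12:45 (subtract 3h to convert from UTC+3).
Rina in UTC: 07:30-09:15, 11:15-11:45, 15:00-15:45, 16:45-17:30 (subtract 3h to convert from UTC+3).
Emeka in UTC: 07:45-10:15, 13:30-14:00, 14:15-14:45 (subtract 3h to convert from UTC+3).
Noa ∩ Wei: 08:15-09:15, 10:00-10:45, 11:00-12:15.
Noa ∩ Wei ∩ Oona: 08:45-09:15, 10:00-10:45, 11:00-12:15.
Noa ∩ Wei ∩ Oona ∩ Keanu: 09:00-09:15, 10:00-10:45, 11:00-12:15.
Noa ∩ Wei ∩ Oona ∩ Keanu ∩ Rina: 09:00-09:15, 11:15-11:45.
Noa ∩ Wei ∩ Oona ∩ Keanu ∩ Rina ∩ Emeka: 09:00-09:15.
No common window is at least 90 minutes long.

none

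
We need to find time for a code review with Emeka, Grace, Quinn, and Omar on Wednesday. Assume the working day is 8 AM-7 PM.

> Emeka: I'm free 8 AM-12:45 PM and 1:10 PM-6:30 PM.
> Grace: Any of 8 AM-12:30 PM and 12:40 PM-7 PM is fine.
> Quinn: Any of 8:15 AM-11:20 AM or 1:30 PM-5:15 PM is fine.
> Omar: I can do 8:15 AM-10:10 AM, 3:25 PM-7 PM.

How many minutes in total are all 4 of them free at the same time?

225

Emeka ∩ Grace: 08:00-12:30, 12:40-12:45, 13:10-18:30.
Emeka ∩ Grace ∩ Quinn: 08:15-11:20, 13:30-17:15.
Emeka ∩ Grace ∩ Quinn ∩ Omar: 08:15-10:10, 15:25-17:15.
Summing the common windows: 115 + 110 = 225 minutes.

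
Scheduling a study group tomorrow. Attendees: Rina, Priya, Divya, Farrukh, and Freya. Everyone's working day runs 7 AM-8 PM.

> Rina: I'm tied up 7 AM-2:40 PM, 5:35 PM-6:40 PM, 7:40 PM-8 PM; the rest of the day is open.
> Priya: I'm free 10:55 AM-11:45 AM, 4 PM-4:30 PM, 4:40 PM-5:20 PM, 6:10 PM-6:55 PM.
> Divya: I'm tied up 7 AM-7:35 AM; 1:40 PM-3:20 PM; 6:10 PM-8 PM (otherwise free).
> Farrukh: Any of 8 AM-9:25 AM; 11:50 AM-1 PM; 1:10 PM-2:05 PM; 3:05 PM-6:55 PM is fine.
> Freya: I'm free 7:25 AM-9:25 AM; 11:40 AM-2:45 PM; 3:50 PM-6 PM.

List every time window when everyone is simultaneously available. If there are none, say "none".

Rina free: 14:40-17:35, 18:40-19:40 (invert busy blocks within the working day).
Priya free: 10:55-11:45, 16:00-16:30, 16:40-17:20, 18:10-18:55.
Divya free: 07:35-13:40, 15:20-18:10 (invert busy blocks within the working day).
Farrukh free: 08:00-09:25, 11:50-13:00, 13:10-14:05, 15:05-18:55.
Freya free: 07:25-09:25, 11:40-14:45, 15:50-18:00.
Rina ∩ Priya: 16:00-16:30, 16:40-17:20, 18:40-18:55.
Rina ∩ Priya ∩ Divya: 16:00-16:30, 16:40-17:20.
Rina ∩ Priya ∩ Divya ∩ Farrukh: 16:00-16:30, 16:40-17:20.
Rina ∩ Priya ∩ Divya ∩ Farrukh ∩ Freya: 16:00-16:30, 16:40-17:20.
Those are the intersection windows.

16:00-16:30, 16:40-17:20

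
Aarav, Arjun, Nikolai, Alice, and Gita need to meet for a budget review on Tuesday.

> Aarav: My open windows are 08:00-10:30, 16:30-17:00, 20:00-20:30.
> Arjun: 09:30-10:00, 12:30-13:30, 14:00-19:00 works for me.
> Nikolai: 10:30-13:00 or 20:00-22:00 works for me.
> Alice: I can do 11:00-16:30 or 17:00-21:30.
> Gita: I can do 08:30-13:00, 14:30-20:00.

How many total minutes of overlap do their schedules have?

0

Aarav ∩ Arjun: 09:30-10:00, 16:30-17:00.
Aarav ∩ Arjun ∩ Nikolai: ∅.
Aarav ∩ Arjun ∩ Nikolai ∩ Alice: ∅.
Aarav ∩ Arjun ∩ Nikolai ∩ Alice ∩ Gita: ∅.
There is no time when everyone is free.
There is no common window, so the total is 0 minutes.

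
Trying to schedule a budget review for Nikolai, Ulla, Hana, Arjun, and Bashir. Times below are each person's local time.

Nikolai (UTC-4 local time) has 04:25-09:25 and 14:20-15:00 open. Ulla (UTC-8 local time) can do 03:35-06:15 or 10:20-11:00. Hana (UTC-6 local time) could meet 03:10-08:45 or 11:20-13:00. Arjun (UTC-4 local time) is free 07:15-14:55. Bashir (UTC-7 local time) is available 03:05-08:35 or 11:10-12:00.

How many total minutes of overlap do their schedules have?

145

Nikolai in UTC: 08:25-13:25, 18:20-19:00 (add 4h to convert from UTC-4).
Ulla in UTC: 11:35-14:15, 18:20-19:00 (add 8h to convert from UTC-8).
Hana in UTC: 09:10-14:45, 17:20-19:00 (add 6h to convert from UTC-6).
Arjun in UTC: 11:15-18:55 (add 4h to convert from UTC-4).
Bashir in UTC: 10:05-15:35, 18:10-19:00 (add 7h to convert from UTC-7).
Nikolai ∩ Ulla: 11:35-13:25, 18:20-19:00.
Nikolai ∩ Ulla ∩ Hana: 11:35-13:25, 18:20-19:00.
Nikolai ∩ Ulla ∩ Hana ∩ Arjun: 11:35-13:25, 18:20-18:55.
Nikolai ∩ Ulla ∩ Hana ∩ Arjun ∩ Bashir: 11:35-13:25, 18:20-18:55.
Those are the intersection windows.
Summing the common windows: 110 + 35 = 145 minutes.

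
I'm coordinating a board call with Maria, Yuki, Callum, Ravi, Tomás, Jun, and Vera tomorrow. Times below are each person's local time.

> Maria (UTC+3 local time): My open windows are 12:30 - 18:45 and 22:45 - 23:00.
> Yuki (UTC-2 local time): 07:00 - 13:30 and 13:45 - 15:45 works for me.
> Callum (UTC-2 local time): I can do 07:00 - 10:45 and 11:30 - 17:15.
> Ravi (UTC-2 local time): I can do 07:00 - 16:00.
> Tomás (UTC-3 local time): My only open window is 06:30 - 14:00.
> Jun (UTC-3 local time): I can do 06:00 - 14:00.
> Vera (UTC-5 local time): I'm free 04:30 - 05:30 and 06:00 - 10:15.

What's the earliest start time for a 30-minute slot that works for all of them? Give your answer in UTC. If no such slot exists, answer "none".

09:30

Maria in UTC: 09:30-15:45, 19:45-20:00 (subtract 3h to convert from UTC+3).
Yuki in UTC: 09:00-15:30, 15:45-17:45 (add 2h to convert from UTC-2).
Callum in UTC: 09:00-12:45, 13:30-19:15 (add 2h to convert from UTC-2).
Ravi in UTC: 09:00-18:00 (add 2h to convert from UTC-2).
Tomás in UTC: 09:30-17:00 (add 3h to convert from UTC-3).
Jun in UTC: 09:00-17:00 (add 3h to convert from UTC-3).
Vera in UTC: 09:30-10:30, 11:00-15:15 (add 5h to convert from UTC-5).
Maria ∩ Yuki: 09:30-15:30.
Maria ∩ Yuki ∩ Callum: 09:30-12:45, 13:30-15:30.
Maria ∩ Yuki ∩ Callum ∩ Ravi: 09:30-12:45, 13:30-15:30.
Maria ∩ Yuki ∩ Callum ∩ Ravi ∩ Tomás: 09:30-12:45, 13:30-15:30.
Maria ∩ Yuki ∩ Callum ∩ Ravi ∩ Tomás ∩ Jun: 09:30-12:45, 13:30-15:30.
Maria ∩ Yuki ∩ Callum ∩ Ravi ∩ Tomás ∩ Jun ∩ Vera: 09:30-10:30, 11:00-12:45, 13:30-15:15.
The first common window of at least 30 minutes is 09:30-10:30, so the earliest start is 09:30.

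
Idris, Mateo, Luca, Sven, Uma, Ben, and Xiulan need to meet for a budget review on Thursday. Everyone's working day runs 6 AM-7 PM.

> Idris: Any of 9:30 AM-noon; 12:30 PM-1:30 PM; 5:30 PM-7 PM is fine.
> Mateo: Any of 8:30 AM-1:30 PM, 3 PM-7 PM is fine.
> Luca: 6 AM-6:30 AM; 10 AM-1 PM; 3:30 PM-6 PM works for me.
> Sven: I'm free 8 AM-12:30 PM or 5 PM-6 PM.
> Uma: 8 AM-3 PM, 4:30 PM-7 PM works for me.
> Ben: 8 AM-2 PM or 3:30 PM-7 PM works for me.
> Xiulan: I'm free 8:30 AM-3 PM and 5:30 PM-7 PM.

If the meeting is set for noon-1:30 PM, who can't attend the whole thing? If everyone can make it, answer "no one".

Idris: not fully free for 12:00-13:30. Mateo: free for 12:00-13:30. Luca: not fully free for 12:00-13:30. Sven: not fully free for 12:00-13:30. Uma: free for 12:00-13:30. Ben: free for 12:00-13:30. Xiulan: free for 12:00-13:30.

Idris, Luca, Sven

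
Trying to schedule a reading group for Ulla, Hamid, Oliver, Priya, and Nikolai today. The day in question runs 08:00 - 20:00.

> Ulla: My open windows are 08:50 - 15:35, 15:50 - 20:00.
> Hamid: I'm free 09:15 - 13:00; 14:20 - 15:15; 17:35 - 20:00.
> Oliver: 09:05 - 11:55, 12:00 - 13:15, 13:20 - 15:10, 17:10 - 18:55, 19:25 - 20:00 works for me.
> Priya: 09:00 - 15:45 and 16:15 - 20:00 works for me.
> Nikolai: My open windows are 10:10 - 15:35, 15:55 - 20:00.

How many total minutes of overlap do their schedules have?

330

Ulla ∩ Hamid: 09:15-13:00, 14:20-15:15, 17:35-20:00.
Ulla ∩ Hamid ∩ Oliver: 09:15-11:55, 12:00-13:00, 14:20-15:10, 17:35-18:55, 19:25-20:00.
Ulla ∩ Hamid ∩ Oliver ∩ Priya: 09:15-11:55, 12:00-13:00, 14:20-15:10, 17:35-18:55, 19:25-20:00.
Ulla ∩ Hamid ∩ Oliver ∩ Priya ∩ Nikolai: 10:10-11:55, 12:00-13:00, 14:20-15:10, 17:35-18:55, 19:25-20:00.
Summing the common windows: 105 + 60 + 50 + 80 + 35 = 330 minutes.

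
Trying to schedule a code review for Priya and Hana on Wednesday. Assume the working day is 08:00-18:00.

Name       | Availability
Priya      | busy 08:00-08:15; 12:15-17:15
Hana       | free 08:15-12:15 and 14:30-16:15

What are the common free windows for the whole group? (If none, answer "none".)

08:15-12:15

Priya free: 08:15-12:15, 17:15-18:00 (invert busy blocks within the working day).
Hana free: 08:15-12:15, 14:30-16:15.
Priya ∩ Hana: 08:15-12:15.
Those are the intersection windows.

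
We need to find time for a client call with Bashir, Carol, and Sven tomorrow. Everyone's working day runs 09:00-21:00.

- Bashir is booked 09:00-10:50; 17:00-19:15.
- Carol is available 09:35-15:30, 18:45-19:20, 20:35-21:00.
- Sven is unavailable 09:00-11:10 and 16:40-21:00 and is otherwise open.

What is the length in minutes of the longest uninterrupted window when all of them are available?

Bashir free: 10:50-17:00, 19:15-21:00 (invert busy blocks within the working day).
Carol free: 09:35-15:30, 18:45-19:20, 20:35-21:00.
Sven free: 11:10-16:40 (invert busy blocks within the working day).
Bashir ∩ Carol: 10:50-15:30, 19:15-19:20, 20:35-21:00.
Bashir ∩ Carol ∩ Sven: 11:10-15:30.
Those are the intersection windows.
The longest is 11:10-15:30 at 260 minutes.

260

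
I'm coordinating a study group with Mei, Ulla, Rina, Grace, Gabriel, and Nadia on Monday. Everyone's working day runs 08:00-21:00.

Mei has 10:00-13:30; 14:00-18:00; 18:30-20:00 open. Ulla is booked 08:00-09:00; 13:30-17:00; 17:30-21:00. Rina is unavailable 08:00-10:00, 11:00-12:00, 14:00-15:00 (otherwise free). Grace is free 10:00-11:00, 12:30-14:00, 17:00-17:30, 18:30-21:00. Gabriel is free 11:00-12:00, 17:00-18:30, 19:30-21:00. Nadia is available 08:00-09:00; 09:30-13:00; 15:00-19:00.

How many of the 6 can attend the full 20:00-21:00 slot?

Mei free: 10:00-13:30, 14:00-18:00, 18:30-20:00.
Ulla free: 09:00-13:30, 17:00-17:30 (invert busy blocks within the working day).
Rina free: 10:00-11:00, 12:00-14:00, 15:00-21:00 (invert busy blocks within the working day).
Grace free: 10:00-11:00, 12:30-14:00, 17:00-17:30, 18:30-21:00.
Gabriel free: 11:00-12:00, 17:00-18:30, 19:30-21:00.
Nadia free: 08:00-09:00, 09:30-13:00, 15:00-19:00.
Rina, Grace, and Gabriel can make the full 20:00-21:00 slot — that's 3.

3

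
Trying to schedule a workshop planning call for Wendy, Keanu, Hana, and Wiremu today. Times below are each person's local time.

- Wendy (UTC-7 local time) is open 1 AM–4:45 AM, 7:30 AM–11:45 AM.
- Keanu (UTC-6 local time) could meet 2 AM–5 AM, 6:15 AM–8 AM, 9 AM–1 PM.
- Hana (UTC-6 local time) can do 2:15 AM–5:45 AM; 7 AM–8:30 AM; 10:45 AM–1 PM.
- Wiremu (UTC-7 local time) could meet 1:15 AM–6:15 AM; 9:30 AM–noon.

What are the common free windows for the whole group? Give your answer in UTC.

08:15-11:00, 16:45-18:45

Wendy in UTC: 08:00-11:45, 14:30-18:45 (add 7h to convert from UTC-7).
Keanu in UTC: 08:00-11:00, 12:15-14:00, 15:00-19:00 (add 6h to convert from UTC-6).
Hana in UTC: 08:15-11:45, 13:00-14:30, 16:45-19:00 (add 6h to convert from UTC-6).
Wiremu in UTC: 08:15-13:15, 16:30-19:00 (add 7h to convert from UTC-7).
Wendy ∩ Keanu: 08:00-11:00, 15:00-18:45.
Wendy ∩ Keanu ∩ Hana: 08:15-11:00, 16:45-18:45.
Wendy ∩ Keanu ∩ Hana ∩ Wiremu: 08:15-11:00, 16:45-18:45.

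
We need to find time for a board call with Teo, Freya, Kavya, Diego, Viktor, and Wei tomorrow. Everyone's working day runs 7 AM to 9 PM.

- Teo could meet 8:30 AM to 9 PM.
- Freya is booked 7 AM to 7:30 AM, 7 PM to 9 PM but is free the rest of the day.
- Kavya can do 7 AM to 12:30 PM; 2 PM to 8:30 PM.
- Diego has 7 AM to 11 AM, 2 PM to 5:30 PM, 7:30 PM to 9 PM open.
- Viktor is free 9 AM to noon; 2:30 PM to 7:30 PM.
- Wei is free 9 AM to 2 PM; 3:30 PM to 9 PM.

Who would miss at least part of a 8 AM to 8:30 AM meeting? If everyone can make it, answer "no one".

Teo, Viktor, Wei

Teo free: 08:30-21:00.
Freya free: 07:30-19:00 (invert busy blocks within the working day).
Kavya free: 07:00-12:30, 14:00-20:30.
Diego free: 07:00-11:00, 14:00-17:30, 19:30-21:00.
Viktor free: 09:00-12:00, 14:30-19:30.
Wei free: 09:00-14:00, 15:30-21:00.
Teo: not fully free for 08:00-08:30. Freya: free for 08:00-08:30. Kavya: free for 08:00-08:30. Diego: free for 08:00-08:30. Viktor: not fully free for 08:00-08:30. Wei: not fully free for 08:00-08:30.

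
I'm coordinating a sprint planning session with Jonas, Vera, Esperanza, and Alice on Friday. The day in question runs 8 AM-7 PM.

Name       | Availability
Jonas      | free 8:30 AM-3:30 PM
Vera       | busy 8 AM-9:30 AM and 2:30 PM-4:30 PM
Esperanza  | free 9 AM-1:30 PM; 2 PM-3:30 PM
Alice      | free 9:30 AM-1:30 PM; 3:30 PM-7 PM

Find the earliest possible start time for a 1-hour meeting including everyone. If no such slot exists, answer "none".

09:30

Jonas free: 08:30-15:30.
Vera free: 09:30-14:30, 16:30-19:00 (invert busy blocks within the working day).
Esperanza free: 09:00-13:30, 14:00-15:30.
Alice free: 09:30-13:30, 15:30-19:00.
Jonas ∩ Vera: 09:30-14:30.
Jonas ∩ Vera ∩ Esperanza: 09:30-13:30, 14:00-14:30.
Jonas ∩ Vera ∩ Esperanza ∩ Alice: 09:30-13:30.
The first common window of at least 60 minutes is 09:30-13:30, so the earliest start is 09:30.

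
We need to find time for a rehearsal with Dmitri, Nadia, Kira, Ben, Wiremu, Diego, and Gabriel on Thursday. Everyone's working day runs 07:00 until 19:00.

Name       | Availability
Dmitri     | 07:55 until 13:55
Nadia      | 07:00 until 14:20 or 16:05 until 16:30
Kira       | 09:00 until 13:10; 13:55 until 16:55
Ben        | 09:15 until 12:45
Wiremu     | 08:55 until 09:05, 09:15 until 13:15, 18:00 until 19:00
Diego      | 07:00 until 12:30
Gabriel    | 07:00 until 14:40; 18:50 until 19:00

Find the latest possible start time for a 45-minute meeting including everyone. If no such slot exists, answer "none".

11:45

Dmitri ∩ Nadia: 07:55-13:55.
Dmitri ∩ Nadia ∩ Kira: 09:00-13:10.
Dmitri ∩ Nadia ∩ Kira ∩ Ben: 09:15-12:45.
Dmitri ∩ Nadia ∩ Kira ∩ Ben ∩ Wiremu: 09:15-12:45.
Dmitri ∩ Nadia ∩ Kira ∩ Ben ∩ Wiremu ∩ Diego: 09:15-12:30.
Dmitri ∩ Nadia ∩ Kira ∩ Ben ∩ Wiremu ∩ Diego ∩ Gabriel: 09:15-12:30.
So the common availability across everyone is 09:15-12:30.
The last common window of at least 45 minutes is 09:15-12:30; a 45-minute meeting can start as late as 11:45 and still end by 12:30.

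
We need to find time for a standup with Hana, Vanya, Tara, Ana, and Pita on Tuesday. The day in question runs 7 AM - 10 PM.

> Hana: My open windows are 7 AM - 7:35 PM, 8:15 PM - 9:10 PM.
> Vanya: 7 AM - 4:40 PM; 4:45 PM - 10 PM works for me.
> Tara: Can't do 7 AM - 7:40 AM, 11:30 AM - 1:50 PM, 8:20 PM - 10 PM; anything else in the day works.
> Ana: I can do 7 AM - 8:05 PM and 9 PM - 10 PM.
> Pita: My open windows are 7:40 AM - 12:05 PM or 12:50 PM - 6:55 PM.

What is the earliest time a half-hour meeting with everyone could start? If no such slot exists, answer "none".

Hana free: 07:00-19:35, 20:15-21:10.
Vanya free: 07:00-16:40, 16:45-22:00.
Tara free: 07:40-11:30, 13:50-20:20 (invert busy blocks within the working day).
Ana free: 07:00-20:05, 21:00-22:00.
Pita free: 07:40-12:05, 12:50-18:55.
Hana ∩ Vanya: 07:00-16:40, 16:45-19:35, 20:15-21:10.
Hana ∩ Vanya ∩ Tara: 07:40-11:30, 13:50-16:40, 16:45-19:35, 20:15-20:20.
Hana ∩ Vanya ∩ Tara ∩ Ana: 07:40-11:30, 13:50-16:40, 16:45-19:35.
Hana ∩ Vanya ∩ Tara ∩ Ana ∩ Pita: 07:40-11:30, 13:50-16:40, 16:45-18:55.
The first common window of at least 30 minutes is 07:40-11:30, so the earliest start is 07:40.

07:40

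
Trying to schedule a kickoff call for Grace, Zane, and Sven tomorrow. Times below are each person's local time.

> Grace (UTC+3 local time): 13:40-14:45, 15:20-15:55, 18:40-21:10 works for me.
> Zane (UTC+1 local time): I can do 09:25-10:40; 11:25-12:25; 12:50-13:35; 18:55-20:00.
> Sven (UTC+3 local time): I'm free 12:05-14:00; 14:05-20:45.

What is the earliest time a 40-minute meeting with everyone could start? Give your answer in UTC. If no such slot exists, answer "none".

Grace in UTC: 10:40-11:45, 12:20-12:55, 15:40-18:10 (subtract 3h to convert from UTC+3).
Zane in UTC: 08:25-09:40, 10:25-11:25, 11:50-12:35, 17:55-19:00 (subtract 1h to convert from UTC+1).
Sven in UTC: 09:05-11:00, 11:05-17:45 (subtract 3h to convert from UTC+3).
Grace ∩ Zane: 10:40-11:25, 12:20-12:35, 17:55-18:10.
Grace ∩ Zane ∩ Sven: 10:40-11:00, 11:05-11:25, 12:20-12:35.
No common window is at least 40 minutes long.

none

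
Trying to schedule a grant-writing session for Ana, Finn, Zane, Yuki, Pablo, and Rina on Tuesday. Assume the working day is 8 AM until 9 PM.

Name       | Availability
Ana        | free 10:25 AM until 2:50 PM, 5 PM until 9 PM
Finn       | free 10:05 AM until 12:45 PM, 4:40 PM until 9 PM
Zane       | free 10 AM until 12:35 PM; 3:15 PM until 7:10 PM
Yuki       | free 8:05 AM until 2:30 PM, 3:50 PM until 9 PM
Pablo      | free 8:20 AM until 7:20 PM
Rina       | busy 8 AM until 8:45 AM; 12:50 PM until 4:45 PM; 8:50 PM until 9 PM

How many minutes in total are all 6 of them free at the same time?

Ana free: 10:25-14:50, 17:00-21:00.
Finn free: 10:05-12:45, 16:40-21:00.
Zane free: 10:00-12:35, 15:15-19:10.
Yuki free: 08:05-14:30, 15:50-21:00.
Pablo free: 08:20-19:20.
Rina free: 08:45-12:50, 16:45-20:50 (invert busy blocks within the working day).
Ana ∩ Finn: 10:25-12:45, 17:00-21:00.
Ana ∩ Finn ∩ Zane: 10:25-12:35, 17:00-19:10.
Ana ∩ Finn ∩ Zane ∩ Yuki: 10:25-12:35, 17:00-19:10.
Ana ∩ Finn ∩ Zane ∩ Yuki ∩ Pablo: 10:25-12:35, 17:00-19:10.
Ana ∩ Finn ∩ Zane ∩ Yuki ∩ Pablo ∩ Rina: 10:25-12:35, 17:00-19:10.
Summing the common windows: 130 + 130 = 260 minutes.

260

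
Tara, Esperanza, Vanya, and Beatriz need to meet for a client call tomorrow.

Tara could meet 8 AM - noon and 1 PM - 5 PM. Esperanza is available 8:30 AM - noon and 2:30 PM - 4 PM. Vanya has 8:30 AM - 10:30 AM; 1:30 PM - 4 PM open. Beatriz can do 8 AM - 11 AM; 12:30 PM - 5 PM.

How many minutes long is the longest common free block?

Tara ∩ Esperanza: 08:30-12:00, 14:30-16:00.
Tara ∩ Esperanza ∩ Vanya: 08:30-10:30, 14:30-16:00.
Tara ∩ Esperanza ∩ Vanya ∩ Beatriz: 08:30-10:30, 14:30-16:00.
The longest is 08:30-10:30 at 120 minutes.

120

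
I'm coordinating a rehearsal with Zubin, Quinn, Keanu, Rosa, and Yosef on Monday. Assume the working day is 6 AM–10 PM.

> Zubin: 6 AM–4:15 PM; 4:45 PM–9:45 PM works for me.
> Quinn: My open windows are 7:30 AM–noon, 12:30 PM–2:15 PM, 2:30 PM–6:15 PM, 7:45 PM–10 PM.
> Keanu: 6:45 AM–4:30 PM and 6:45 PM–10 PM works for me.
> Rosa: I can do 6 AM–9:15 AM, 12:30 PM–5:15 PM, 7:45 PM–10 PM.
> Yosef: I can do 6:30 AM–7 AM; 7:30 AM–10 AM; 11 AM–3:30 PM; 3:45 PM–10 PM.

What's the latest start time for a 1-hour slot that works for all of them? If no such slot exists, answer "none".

20:45

Zubin ∩ Quinn: 07:30-12:00, 12:30-14:15, 14:30-16:15, 16:45-18:15, 19:45-21:45.
Zubin ∩ Quinn ∩ Keanu: 07:30-12:00, 12:30-14:15, 14:30-16:15, 19:45-21:45.
Zubin ∩ Quinn ∩ Keanu ∩ Rosa: 07:30-09:15, 12:30-14:15, 14:30-16:15, 19:45-21:45.
Zubin ∩ Quinn ∩ Keanu ∩ Rosa ∩ Yosef: 07:30-09:15, 12:30-14:15, 14:30-15:30, 15:45-16:15, 19:45-21:45.
The last common window of at least 60 minutes is 19:45-21:45; a 60-minute meeting can start as late as 20:45 and still end by 21:45.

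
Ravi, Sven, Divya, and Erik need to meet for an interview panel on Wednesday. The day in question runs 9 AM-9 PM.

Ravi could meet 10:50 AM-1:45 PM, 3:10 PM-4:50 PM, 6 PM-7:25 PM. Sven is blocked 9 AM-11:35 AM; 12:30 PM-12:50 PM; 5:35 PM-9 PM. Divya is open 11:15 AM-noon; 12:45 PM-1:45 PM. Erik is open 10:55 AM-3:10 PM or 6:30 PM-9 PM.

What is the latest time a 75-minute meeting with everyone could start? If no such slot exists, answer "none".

Ravi free: 10:50-13:45, 15:10-16:50, 18:00-19:25.
Sven free: 11:35-12:30, 12:50-17:35 (invert busy blocks within the working day).
Divya free: 11:15-12:00, 12:45-13:45.
Erik free: 10:55-15:10, 18:30-21:00.
Ravi ∩ Sven: 11:35-12:30, 12:50-13:45, 15:10-16:50.
Ravi ∩ Sven ∩ Divya: 11:35-12:00, 12:50-13:45.
Ravi ∩ Sven ∩ Divya ∩ Erik: 11:35-12:00, 12:50-13:45.
So the common availability across everyone is 11:35-12:00, 12:50-13:45.
No common window is at least 75 minutes long.

none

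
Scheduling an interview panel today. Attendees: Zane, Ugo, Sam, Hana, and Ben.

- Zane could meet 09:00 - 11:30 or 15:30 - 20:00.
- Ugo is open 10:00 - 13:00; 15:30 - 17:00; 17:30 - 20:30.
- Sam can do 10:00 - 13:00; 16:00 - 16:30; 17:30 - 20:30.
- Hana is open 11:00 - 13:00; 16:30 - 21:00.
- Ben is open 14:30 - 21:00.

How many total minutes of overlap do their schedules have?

150

Zane ∩ Ugo: 10:00-11:30, 15:30-17:00, 17:30-20:00.
Zane ∩ Ugo ∩ Sam: 10:00-11:30, 16:00-16:30, 17:30-20:00.
Zane ∩ Ugo ∩ Sam ∩ Hana: 11:00-11:30, 17:30-20:00.
Zane ∩ Ugo ∩ Sam ∩ Hana ∩ Ben: 17:30-20:00.
Those are the intersection windows.
That's a single block of 150 minutes.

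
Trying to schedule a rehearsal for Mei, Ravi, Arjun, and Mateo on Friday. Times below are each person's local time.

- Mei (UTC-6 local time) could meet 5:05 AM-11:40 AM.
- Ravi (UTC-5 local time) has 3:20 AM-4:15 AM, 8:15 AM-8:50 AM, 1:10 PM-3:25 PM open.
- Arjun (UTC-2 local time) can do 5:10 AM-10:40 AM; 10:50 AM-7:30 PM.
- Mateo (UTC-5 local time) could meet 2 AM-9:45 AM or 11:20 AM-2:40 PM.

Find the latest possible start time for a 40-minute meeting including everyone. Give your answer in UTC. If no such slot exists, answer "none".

Mei in UTC: 11:05-17:40 (add 6h to convert from UTC-6).
Ravi in UTC: 08:20-09:15, 13:15-13:50, 18:10-20:25 (add 5h to convert from UTC-5).
Arjun in UTC: 07:10-12:40, 12:50-21:30 (add 2h to convert from UTC-2).
Mateo in UTC: 07:00-14:45, 16:20-19:40 (add 5h to convert from UTC-5).
Mei ∩ Ravi: 13:15-13:50.
Mei ∩ Ravi ∩ Arjun: 13:15-13:50.
Mei ∩ Ravi ∩ Arjun ∩ Mateo: 13:15-13:50.
Those are the intersection windows.
No common window is at least 40 minutes long.

none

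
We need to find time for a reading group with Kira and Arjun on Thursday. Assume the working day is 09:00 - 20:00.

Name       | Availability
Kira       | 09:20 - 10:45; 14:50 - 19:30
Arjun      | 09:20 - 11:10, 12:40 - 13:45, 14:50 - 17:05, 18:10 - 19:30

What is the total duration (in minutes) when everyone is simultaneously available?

300

Kira ∩ Arjun: 09:20-10:45, 14:50-17:05, 18:10-19:30.
So the common availability across everyone is 09:20-10:45, 14:50-17:05, 18:10-19:30.
Summing the common windows: 85 + 135 + 80 = 300 minutes.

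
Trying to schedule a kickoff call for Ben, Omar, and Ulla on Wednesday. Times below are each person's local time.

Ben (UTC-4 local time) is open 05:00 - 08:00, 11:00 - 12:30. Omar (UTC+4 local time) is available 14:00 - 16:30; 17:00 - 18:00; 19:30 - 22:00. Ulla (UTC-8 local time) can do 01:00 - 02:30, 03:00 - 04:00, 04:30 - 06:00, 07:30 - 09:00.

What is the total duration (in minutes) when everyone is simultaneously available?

Ben in UTC: 09:00-12:00, 15:00-16:30 (add 4h to convert from UTC-4).
Omar in UTC: 10:00-12:30, 13:00-14:00, 15:30-18:00 (subtract 4h to convert from UTC+4).
Ulla in UTC: 09:00-10:30, 11:00-12:00, 12:30-14:00, 15:30-17:00 (add 8h to convert from UTC-8).
Ben ∩ Omar: 10:00-12:00, 15:30-16:30.
Ben ∩ Omar ∩ Ulla: 10:00-10:30, 11:00-12:00, 15:30-16:30.
So the common availability across everyone is 10:00-10:30, 11:00-12:00, 15:30-16:30.
Summing the common windows: 30 + 60 + 60 = 150 minutes.

150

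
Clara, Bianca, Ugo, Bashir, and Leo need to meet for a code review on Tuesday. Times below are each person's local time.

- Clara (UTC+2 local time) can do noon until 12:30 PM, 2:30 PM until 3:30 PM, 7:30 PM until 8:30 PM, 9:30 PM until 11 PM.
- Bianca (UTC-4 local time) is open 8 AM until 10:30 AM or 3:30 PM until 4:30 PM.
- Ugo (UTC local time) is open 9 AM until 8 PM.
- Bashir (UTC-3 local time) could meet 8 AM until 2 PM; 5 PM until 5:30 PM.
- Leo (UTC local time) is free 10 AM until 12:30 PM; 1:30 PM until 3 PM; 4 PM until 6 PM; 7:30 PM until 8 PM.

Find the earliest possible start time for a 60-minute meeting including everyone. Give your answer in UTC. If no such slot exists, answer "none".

none

Clara in UTC: 10:00-10:30, 12:30-13:30, 17:30-18:30, 19:30-21:00 (subtract 2h to convert from UTC+2).
Bianca in UTC: 12:00-14:30, 19:30-20:30 (add 4h to convert from UTC-4).
Ugo in UTC: 09:00-20:00.
Bashir in UTC: 11:00-17:00, 20:00-20:30 (add 3h to convert from UTC-3).
Leo in UTC: 10:00-12:30, 13:30-15:00, 16:00-18:00, 19:30-20:00.
Clara ∩ Bianca: 12:30-13:30, 19:30-20:30.
Clara ∩ Bianca ∩ Ugo: 12:30-13:30, 19:30-20:00.
Clara ∩ Bianca ∩ Ugo ∩ Bashir: 12:30-13:30.
Clara ∩ Bianca ∩ Ugo ∩ Bashir ∩ Leo: ∅.
There is no time when everyone is free.
No common window is at least 60 minutes long.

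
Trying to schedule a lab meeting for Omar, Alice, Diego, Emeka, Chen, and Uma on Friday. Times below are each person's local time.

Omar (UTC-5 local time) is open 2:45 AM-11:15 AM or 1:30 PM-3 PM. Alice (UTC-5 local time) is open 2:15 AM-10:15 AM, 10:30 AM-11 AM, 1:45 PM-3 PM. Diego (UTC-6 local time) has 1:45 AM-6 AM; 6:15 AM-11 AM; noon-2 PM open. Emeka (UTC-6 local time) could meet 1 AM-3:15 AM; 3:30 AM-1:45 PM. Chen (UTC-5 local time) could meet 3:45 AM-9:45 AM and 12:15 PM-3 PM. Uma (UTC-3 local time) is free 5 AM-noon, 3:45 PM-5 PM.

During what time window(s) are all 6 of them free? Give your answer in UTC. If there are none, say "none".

Omar in UTC: 07:45-16:15, 18:30-20:00 (add 5h to convert from UTC-5).
Alice in UTC: 07:15-15:15, 15:30-16:00, 18:45-20:00 (add 5h to convert from UTC-5).
Diego in UTC: 07:45-12:00, 12:15-17:00, 18:00-20:00 (add 6h to convert from UTC-6).
Emeka in UTC: 07:00-09:15, 09:30-19:45 (add 6h to convert from UTC-6).
Chen in UTC: 08:45-14:45, 17:15-20:00 (add 5h to convert from UTC-5).
Uma in UTC: 08:00-15:00, 18:45-20:00 (add 3h to convert from UTC-3).
Omar ∩ Alice: 07:45-15:15, 15:30-16:00, 18:45-20:00.
Omar ∩ Alice ∩ Diego: 07:45-12:00, 12:15-15:15, 15:30-16:00, 18:45-20:00.
Omar ∩ Alice ∩ Diego ∩ Emeka: 07:45-09:15, 09:30-12:00, 12:15-15:15, 15:30-16:00, 18:45-19:45.
Omar ∩ Alice ∩ Diego ∩ Emeka ∩ Chen: 08:45-09:15, 09:30-12:00, 12:15-14:45, 18:45-19:45.
Omar ∩ Alice ∩ Diego ∩ Emeka ∩ Chen ∩ Uma: 08:45-09:15, 09:30-12:00, 12:15-14:45, 18:45-19:45.

08:45-09:15, 09:30-12:00, 12:15-14:45, 18:45-19:45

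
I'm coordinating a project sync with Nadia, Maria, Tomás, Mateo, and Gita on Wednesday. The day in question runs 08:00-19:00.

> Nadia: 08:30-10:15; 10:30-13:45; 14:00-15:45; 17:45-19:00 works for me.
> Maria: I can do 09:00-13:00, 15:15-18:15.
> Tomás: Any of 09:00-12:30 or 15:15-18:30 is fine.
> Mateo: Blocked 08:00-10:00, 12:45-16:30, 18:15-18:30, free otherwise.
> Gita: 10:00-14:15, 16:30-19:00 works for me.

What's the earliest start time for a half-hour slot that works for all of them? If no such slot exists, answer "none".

Nadia free: 08:30-10:15, 10:30-13:45, 14:00-15:45, 17:45-19:00.
Maria free: 09:00-13:00, 15:15-18:15.
Tomás free: 09:00-12:30, 15:15-18:30.
Mateo free: 10:00-12:45, 16:30-18:15, 18:30-19:00 (invert busy blocks within the working day).
Gita free: 10:00-14:15, 16:30-19:00.
Nadia ∩ Maria: 09:00-10:15, 10:30-13:00, 15:15-15:45, 17:45-18:15.
Nadia ∩ Maria ∩ Tomás: 09:00-10:15, 10:30-12:30, 15:15-15:45, 17:45-18:15.
Nadia ∩ Maria ∩ Tomás ∩ Mateo: 10:00-10:15, 10:30-12:30, 17:45-18:15.
Nadia ∩ Maria ∩ Tomás ∩ Mateo ∩ Gita: 10:00-10:15, 10:30-12:30, 17:45-18:15.
So the common availability across everyone is 10:00-10:15, 10:30-12:30, 17:45-18:15.
The first common window of at least 30 minutes is 10:30-12:30, so the earliest start is 10:30.

10:30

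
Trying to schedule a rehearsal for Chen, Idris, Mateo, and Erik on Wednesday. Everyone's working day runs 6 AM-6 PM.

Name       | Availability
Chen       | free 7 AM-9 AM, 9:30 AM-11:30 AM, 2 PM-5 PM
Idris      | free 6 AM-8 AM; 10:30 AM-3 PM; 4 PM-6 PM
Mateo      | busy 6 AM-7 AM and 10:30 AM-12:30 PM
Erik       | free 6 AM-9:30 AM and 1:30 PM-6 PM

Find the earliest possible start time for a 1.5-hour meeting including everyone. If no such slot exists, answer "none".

Chen free: 07:00-09:00, 09:30-11:30, 14:00-17:00.
Idris free: 06:00-08:00, 10:30-15:00, 16:00-18:00.
Mateo free: 07:00-10:30, 12:30-18:00 (invert busy blocks within the working day).
Erik free: 06:00-09:30, 13:30-18:00.
Chen ∩ Idris: 07:00-08:00, 10:30-11:30, 14:00-15:00, 16:00-17:00.
Chen ∩ Idris ∩ Mateo: 07:00-08:00, 14:00-15:00, 16:00-17:00.
Chen ∩ Idris ∩ Mateo ∩ Erik: 07:00-08:00, 14:00-15:00, 16:00-17:00.
Those are the intersection windows.
No common window is at least 90 minutes long.

none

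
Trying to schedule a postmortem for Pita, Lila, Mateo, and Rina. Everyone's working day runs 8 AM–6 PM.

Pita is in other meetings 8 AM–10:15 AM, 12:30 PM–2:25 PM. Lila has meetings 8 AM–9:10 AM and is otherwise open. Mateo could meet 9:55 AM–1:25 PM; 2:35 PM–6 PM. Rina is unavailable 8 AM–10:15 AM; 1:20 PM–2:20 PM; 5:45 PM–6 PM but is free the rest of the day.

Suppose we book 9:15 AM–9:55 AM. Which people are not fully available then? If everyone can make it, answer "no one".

Mateo, Pita, Rina

Pita free: 10:15-12:30, 14:25-18:00 (invert busy blocks within the working day).
Lila free: 09:10-18:00 (invert busy blocks within the working day).
Mateo free: 09:55-13:25, 14:35-18:00.
Rina free: 10:15-13:20, 14:20-17:45 (invert busy blocks within the working day).
Pita: not fully free for 09:15-09:55. Lila: free for 09:15-09:55. Mateo: not fully free for 09:15-09:55. Rina: not fully free for 09:15-09:55.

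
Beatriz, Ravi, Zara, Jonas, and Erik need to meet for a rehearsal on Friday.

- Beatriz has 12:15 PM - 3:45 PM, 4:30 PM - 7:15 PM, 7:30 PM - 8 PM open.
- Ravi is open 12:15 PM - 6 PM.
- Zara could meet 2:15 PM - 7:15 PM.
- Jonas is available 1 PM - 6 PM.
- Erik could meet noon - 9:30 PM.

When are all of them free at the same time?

14:15-15:45, 16:30-18:00

Beatriz ∩ Ravi: 12:15-15:45, 16:30-18:00.
Beatriz ∩ Ravi ∩ Zara: 14:15-15:45, 16:30-18:00.
Beatriz ∩ Ravi ∩ Zara ∩ Jonas: 14:15-15:45, 16:30-18:00.
Beatriz ∩ Ravi ∩ Zara ∩ Jonas ∩ Erik: 14:15-15:45, 16:30-18:00.
So the common availability across everyone is 14:15-15:45, 16:30-18:00.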